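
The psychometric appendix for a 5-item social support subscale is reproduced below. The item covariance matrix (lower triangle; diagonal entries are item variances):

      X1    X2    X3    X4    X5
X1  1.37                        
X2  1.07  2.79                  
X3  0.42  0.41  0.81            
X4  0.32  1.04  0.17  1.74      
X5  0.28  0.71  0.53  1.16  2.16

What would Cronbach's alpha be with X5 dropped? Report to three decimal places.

α = 0.674

Remaining items: X1, X2, X3, X4 (k = 4).
ΣVar(i) = 1.37 + 2.79 + 0.81 + 1.74 = 6.71
Var(T) = 6.71 + 2 × 3.43 = 13.57
α (item deleted) = (4/3)·(1 − 6.71/13.57) = 0.674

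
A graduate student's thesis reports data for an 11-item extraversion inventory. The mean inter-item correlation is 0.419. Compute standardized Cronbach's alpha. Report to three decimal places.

α = 0.888

Standardized α = k·r̄ / (1 + (k−1)·r̄) = 11 × 0.419 / (1 + 10 × 0.419)
  = 4.6090 / 5.1900 = 0.888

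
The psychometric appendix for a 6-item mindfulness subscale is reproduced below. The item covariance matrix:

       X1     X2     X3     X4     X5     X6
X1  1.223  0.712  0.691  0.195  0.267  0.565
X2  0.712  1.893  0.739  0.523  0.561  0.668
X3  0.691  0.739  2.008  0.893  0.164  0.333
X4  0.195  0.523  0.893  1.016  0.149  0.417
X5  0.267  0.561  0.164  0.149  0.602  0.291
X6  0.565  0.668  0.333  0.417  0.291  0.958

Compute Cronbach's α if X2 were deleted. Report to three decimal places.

Remaining items: X1, X3, X4, X5, X6 (k = 5).
Σσᵢ² = 1.223 + 2.008 + 1.016 + 0.602 + 0.958 = 5.807
σ²_T = 5.807 + 2 × 3.965 = 13.737
α (item deleted) = (5/4)·(1 − 5.807/13.737) = 0.722

Cronbach's α = 0.722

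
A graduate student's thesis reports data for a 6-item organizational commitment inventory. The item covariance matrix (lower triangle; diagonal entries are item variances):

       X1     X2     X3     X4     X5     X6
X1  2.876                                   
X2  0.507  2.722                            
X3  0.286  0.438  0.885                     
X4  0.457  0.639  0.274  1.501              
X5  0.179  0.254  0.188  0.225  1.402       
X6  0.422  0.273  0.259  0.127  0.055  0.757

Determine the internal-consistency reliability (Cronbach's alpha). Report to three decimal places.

Cronbach's alpha = 0.570

sum of item variances = 2.876 + 2.722 + 0.885 + 1.501 + 1.402 + 0.757 = 10.143
Sum of off-diagonal covariances = 4.583
σ²_total = 10.143 + 2 × 4.583 = 19.309
α = (k/(k−1))·(1 − sum of item variances/σ²_total) = (6/5)·(1 − 10.143/19.309) = 0.570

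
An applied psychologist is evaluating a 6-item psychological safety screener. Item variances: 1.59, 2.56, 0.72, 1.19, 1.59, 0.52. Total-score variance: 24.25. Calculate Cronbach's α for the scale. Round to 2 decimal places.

sum of item variances = 1.59 + 2.56 + 0.72 + 1.19 + 1.59 + 0.52 = 8.17
α = (k/(k−1))·(1 − sum of item variances/σ²_total) = (6/5)·(1 − 8.17/24.25) = 0.80

Cronbach's α = 0.80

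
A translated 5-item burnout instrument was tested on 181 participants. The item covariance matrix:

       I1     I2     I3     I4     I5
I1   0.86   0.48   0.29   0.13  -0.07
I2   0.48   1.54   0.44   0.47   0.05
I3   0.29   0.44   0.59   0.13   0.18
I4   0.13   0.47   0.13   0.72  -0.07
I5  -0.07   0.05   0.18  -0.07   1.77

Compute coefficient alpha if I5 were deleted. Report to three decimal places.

α = 0.682

Remaining items: I1, I2, I3, I4 (k = 4).
sum of item variances = 0.86 + 1.54 + 0.59 + 0.72 = 3.71
total variance = 3.71 + 2 × 1.94 = 7.59
α (item deleted) = (4/3)·(1 − 3.71/7.59) = 0.682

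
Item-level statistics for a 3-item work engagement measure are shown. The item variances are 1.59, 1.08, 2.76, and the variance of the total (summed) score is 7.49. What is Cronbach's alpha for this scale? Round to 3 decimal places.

Σσ²ᵢ = 1.59 + 1.08 + 2.76 = 5.43
α = (k/(k−1))·(1 − Σσ²ᵢ/σ²_T) = (3/2)·(1 − 5.43/7.49) = 0.413

α = 0.413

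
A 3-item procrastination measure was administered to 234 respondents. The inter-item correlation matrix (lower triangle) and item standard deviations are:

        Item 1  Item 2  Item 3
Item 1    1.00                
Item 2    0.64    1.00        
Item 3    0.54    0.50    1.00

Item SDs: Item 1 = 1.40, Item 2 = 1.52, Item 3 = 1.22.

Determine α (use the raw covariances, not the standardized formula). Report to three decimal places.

Σσ²ᵢ = 1.40² + 1.52² + 1.22² = 5.7588
Covariances σ_ij = r_ij · s_i · s_j:
  σ(Item 1,Item 2) = 0.64 × 1.40 × 1.52 = 1.3619
  σ(Item 1,Item 3) = 0.54 × 1.40 × 1.22 = 0.9223
  σ(Item 2,Item 3) = 0.50 × 1.52 × 1.22 = 0.9272
σ²_T = Σσ²ᵢ + 2·Σσ_ij = 5.7588 + 2 × 3.2114 = 12.1816
α = (3/2)·(1 − 5.7588/12.1816) = 0.791

α = 0.791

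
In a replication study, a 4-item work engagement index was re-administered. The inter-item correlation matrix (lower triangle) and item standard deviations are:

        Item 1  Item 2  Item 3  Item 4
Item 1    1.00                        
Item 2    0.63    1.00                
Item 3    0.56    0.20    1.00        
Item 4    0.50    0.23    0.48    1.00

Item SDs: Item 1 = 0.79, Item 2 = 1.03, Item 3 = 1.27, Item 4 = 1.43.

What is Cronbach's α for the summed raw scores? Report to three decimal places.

Σσ²ᵢ = 0.79² + 1.03² + 1.27² + 1.43² = 5.3428
Covariances σ_ij = r_ij · s_i · s_j:
  σ(Item 1,Item 2) = 0.63 × 0.79 × 1.03 = 0.5126
  σ(Item 1,Item 3) = 0.56 × 0.79 × 1.27 = 0.5618
  σ(Item 1,Item 4) = 0.50 × 0.79 × 1.43 = 0.5648
  σ(Item 2,Item 3) = 0.20 × 1.03 × 1.27 = 0.2616
  σ(Item 2,Item 4) = 0.23 × 1.03 × 1.43 = 0.3388
  σ(Item 3,Item 4) = 0.48 × 1.27 × 1.43 = 0.8717
σ²_T = Σσ²ᵢ + 2·Σσ_ij = 5.3428 + 2 × 3.1113 = 11.5654
α = (4/3)·(1 − 5.3428/11.5654) = 0.717

Cronbach's α = 0.717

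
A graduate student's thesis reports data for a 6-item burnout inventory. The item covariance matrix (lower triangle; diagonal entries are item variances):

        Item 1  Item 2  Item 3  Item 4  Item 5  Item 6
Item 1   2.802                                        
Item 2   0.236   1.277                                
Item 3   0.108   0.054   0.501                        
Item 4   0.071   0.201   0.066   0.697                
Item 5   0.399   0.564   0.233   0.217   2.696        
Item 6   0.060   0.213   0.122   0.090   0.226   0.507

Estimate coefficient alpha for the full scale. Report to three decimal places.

coefficient alpha = 0.483

sum of item variances = 2.802 + 1.277 + 0.501 + 0.697 + 2.696 + 0.507 = 8.480
Sum of off-diagonal covariances = 2.860
Var(T) = 8.480 + 2 × 2.860 = 14.200
α = (k/(k−1))·(1 − sum of item variances/Var(T)) = (6/5)·(1 − 8.480/14.200) = 0.483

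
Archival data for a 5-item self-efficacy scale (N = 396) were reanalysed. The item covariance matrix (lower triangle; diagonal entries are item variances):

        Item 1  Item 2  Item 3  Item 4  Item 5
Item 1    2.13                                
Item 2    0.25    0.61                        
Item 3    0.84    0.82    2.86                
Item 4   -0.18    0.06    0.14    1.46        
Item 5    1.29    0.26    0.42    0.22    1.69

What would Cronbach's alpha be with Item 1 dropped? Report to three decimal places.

α = 0.489

Remaining items: Item 2, Item 3, Item 4, Item 5 (k = 4).
Σσᵢ² = 0.61 + 2.86 + 1.46 + 1.69 = 6.62
σ²_T = 6.62 + 2 × 1.92 = 10.46
α (item deleted) = (4/3)·(1 − 6.62/10.46) = 0.489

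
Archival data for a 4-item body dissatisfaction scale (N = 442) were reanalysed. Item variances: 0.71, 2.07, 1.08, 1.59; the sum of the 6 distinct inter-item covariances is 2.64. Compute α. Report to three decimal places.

α = 0.656

Σσᵢ² = 0.71 + 2.07 + 1.08 + 1.59 = 5.45
Sum of distinct covariances = 2.64
σ²_T = Σσᵢ² + 2·Σcov = 5.45 + 2 × 2.64 = 10.73
α = (4/3)·(1 − 5.45/10.73) = 0.656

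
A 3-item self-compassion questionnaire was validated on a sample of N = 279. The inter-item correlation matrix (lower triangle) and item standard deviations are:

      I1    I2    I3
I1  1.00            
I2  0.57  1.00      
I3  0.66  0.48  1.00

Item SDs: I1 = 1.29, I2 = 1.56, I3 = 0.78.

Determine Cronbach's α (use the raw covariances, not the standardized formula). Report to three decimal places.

Cronbach's α = 0.757

Σσ²ᵢ = 1.29² + 1.56² + 0.78² = 4.7061
Covariances σ_ij = r_ij · s_i · s_j:
  σ(I1,I2) = 0.57 × 1.29 × 1.56 = 1.1471
  σ(I1,I3) = 0.66 × 1.29 × 0.78 = 0.6641
  σ(I2,I3) = 0.48 × 1.56 × 0.78 = 0.5841
σ²_T = Σσ²ᵢ + 2·Σσ_ij = 4.7061 + 2 × 2.3953 = 9.4967
α = (3/2)·(1 − 4.7061/9.4967) = 0.757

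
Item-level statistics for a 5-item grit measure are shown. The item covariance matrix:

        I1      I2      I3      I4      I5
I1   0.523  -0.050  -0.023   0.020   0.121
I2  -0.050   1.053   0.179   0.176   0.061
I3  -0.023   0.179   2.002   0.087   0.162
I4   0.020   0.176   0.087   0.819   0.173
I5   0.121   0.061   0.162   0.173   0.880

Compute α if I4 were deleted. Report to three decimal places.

Remaining items: I1, I2, I3, I5 (k = 4).
sum of item variances = 0.523 + 1.053 + 2.002 + 0.880 = 4.458
σ²_total = 4.458 + 2 × 0.450 = 5.358
α (item deleted) = (4/3)·(1 − 4.458/5.358) = 0.224

α = 0.224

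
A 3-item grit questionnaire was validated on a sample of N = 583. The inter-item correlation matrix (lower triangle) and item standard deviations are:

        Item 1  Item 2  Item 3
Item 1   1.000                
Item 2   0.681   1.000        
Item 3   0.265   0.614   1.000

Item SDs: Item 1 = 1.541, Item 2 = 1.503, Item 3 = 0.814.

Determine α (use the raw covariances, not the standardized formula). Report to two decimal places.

α = 0.75

Σσ²ᵢ = 1.541² + 1.503² + 0.814² = 5.2963
Covariances σ_ij = r_ij · s_i · s_j:
  σ(Item 1,Item 2) = 0.681 × 1.541 × 1.503 = 1.5773
  σ(Item 1,Item 3) = 0.265 × 1.541 × 0.814 = 0.3324
  σ(Item 2,Item 3) = 0.614 × 1.503 × 0.814 = 0.7512
σ²_T = Σσ²ᵢ + 2·Σσ_ij = 5.2963 + 2 × 2.6609 = 10.6181
α = (3/2)·(1 − 5.2963/10.6181) = 0.75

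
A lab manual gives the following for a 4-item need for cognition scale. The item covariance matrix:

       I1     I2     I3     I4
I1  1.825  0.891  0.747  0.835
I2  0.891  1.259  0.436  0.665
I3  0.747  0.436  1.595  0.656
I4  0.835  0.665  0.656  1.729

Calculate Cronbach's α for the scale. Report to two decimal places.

α = 0.76

Σσᵢ² = 1.825 + 1.259 + 1.595 + 1.729 = 6.408
Σ_{i<j} σ_ij = 4.230
σ²_total = 6.408 + 2 × 4.230 = 14.868
α = (k/(k−1))·(1 − Σσᵢ²/σ²_total) = (4/3)·(1 − 6.408/14.868) = 0.76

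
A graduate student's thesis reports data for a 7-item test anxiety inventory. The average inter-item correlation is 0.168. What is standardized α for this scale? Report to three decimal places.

α = 0.586

Standardized α = k·r̄ / (1 + (k−1)·r̄) = 7 × 0.168 / (1 + 6 × 0.168)
  = 1.1760 / 2.0080 = 0.586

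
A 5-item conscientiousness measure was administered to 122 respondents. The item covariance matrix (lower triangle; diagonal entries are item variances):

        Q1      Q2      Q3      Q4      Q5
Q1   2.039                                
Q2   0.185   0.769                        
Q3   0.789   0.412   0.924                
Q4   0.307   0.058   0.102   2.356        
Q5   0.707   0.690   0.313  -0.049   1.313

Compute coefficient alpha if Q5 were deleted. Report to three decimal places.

coefficient alpha = 0.505

Remaining items: Q1, Q2, Q3, Q4 (k = 4).
ΣVar(i) = 2.039 + 0.769 + 0.924 + 2.356 = 6.088
Var(T) = 6.088 + 2 × 1.853 = 9.794
α (item deleted) = (4/3)·(1 − 6.088/9.794) = 0.505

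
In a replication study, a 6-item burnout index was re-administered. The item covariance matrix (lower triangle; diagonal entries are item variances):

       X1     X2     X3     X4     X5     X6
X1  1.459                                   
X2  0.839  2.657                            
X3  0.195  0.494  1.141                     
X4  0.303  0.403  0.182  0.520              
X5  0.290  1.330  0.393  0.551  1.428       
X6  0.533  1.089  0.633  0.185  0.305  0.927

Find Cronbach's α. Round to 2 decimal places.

sum of item variances = 1.459 + 2.657 + 1.141 + 0.520 + 1.428 + 0.927 = 8.132
Sum of the distinct covariances = 7.725
σ²_T = 8.132 + 2 × 7.725 = 23.582
α = (k/(k−1))·(1 − sum of item variances/σ²_T) = (6/5)·(1 − 8.132/23.582) = 0.79

Cronbach's α = 0.79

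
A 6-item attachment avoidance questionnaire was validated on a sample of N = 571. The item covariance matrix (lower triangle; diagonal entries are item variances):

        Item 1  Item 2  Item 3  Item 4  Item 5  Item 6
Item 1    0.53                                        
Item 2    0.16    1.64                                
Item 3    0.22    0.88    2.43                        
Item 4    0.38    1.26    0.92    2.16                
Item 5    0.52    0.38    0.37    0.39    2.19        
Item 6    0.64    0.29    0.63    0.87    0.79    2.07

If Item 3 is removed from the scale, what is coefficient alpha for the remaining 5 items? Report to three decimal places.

coefficient alpha = 0.712

Remaining items: Item 1, Item 2, Item 4, Item 5, Item 6 (k = 5).
sum of item variances = 0.53 + 1.64 + 2.16 + 2.19 + 2.07 = 8.59
σ²_total = 8.59 + 2 × 5.68 = 19.95
α (item deleted) = (5/4)·(1 − 8.59/19.95) = 0.712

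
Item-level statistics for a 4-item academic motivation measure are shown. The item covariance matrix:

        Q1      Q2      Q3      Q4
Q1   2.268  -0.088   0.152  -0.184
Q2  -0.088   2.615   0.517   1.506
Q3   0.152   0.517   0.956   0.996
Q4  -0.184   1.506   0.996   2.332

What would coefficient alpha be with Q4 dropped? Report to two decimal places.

α = 0.25

Remaining items: Q1, Q2, Q3 (k = 3).
ΣVar(i) = 2.268 + 2.615 + 0.956 = 5.839
Var(T) = 5.839 + 2 × 0.581 = 7.001
α (item deleted) = (3/2)·(1 − 5.839/7.001) = 0.25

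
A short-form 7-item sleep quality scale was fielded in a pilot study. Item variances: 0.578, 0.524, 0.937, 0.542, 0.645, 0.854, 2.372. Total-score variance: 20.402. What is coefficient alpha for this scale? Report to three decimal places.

ΣVar(i) = 0.578 + 0.524 + 0.937 + 0.542 + 0.645 + 0.854 + 2.372 = 6.452
α = (k/(k−1))·(1 − ΣVar(i)/σ²_T) = (7/6)·(1 − 6.452/20.402) = 0.798

α = 0.798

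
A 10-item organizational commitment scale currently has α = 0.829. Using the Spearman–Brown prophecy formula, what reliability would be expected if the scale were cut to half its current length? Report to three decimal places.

Length factor m = 1/2
α' = m·α / (1 − (1−m)·α)
   = 1/2 × 0.829 / (1 − (1 − 1/2) × 0.829)
   = 0.4145 / 0.5855 = 0.708

predicted reliability = 0.708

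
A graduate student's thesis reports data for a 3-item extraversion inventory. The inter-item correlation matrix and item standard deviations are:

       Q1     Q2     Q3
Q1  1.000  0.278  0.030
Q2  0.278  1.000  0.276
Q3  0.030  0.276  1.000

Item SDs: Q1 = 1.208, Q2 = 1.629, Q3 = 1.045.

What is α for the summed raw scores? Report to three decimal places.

α = 0.433

Σσ²ᵢ = 1.208² + 1.629² + 1.045² = 5.2049
Covariances σ_ij = r_ij · s_i · s_j:
  σ(Q1,Q2) = 0.278 × 1.208 × 1.629 = 0.5471
  σ(Q1,Q3) = 0.030 × 1.208 × 1.045 = 0.0379
  σ(Q2,Q3) = 0.276 × 1.629 × 1.045 = 0.4698
σ²_T = Σσ²ᵢ + 2·Σσ_ij = 5.2049 + 2 × 1.0548 = 7.3145
α = (3/2)·(1 − 5.2049/7.3145) = 0.433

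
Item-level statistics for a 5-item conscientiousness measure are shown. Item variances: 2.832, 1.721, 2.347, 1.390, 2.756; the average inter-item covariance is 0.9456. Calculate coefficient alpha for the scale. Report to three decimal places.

α = 0.789

sum of item variances = 2.832 + 1.721 + 2.347 + 1.390 + 2.756 = 11.046
Sum of the 10 distinct covariances = 10 × 0.9456 = 9.4560
Var(T) = sum of item variances + 2·Σcov = 11.046 + 2 × 9.4560 = 29.9580
α = (5/4)·(1 − 11.046/29.9580) = 0.789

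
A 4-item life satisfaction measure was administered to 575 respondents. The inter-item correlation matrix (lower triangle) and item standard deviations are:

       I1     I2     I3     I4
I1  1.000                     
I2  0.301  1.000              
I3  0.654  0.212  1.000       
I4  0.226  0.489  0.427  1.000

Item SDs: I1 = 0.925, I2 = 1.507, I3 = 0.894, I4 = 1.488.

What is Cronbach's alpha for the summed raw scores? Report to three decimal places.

Cronbach's alpha = 0.683

Σσ²ᵢ = 0.925² + 1.507² + 0.894² + 1.488² = 6.1401
Covariances σ_ij = r_ij · s_i · s_j:
  σ(I1,I2) = 0.301 × 0.925 × 1.507 = 0.4196
  σ(I1,I3) = 0.654 × 0.925 × 0.894 = 0.5408
  σ(I1,I4) = 0.226 × 0.925 × 1.488 = 0.3111
  σ(I2,I3) = 0.212 × 1.507 × 0.894 = 0.2856
  σ(I2,I4) = 0.489 × 1.507 × 1.488 = 1.0965
  σ(I3,I4) = 0.427 × 0.894 × 1.488 = 0.5680
σ²_T = Σσ²ᵢ + 2·Σσ_ij = 6.1401 + 2 × 3.2216 = 12.5833
α = (4/3)·(1 − 6.1401/12.5833) = 0.683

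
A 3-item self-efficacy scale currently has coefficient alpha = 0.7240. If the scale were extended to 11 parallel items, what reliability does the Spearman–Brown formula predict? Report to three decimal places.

predicted reliability = 0.906

Length factor m = 11/3 = 3.6667
α' = m·α / (1 + (m−1)·α)
   = 11/3 × 0.7240 / (1 + (11/3 − 1) × 0.7240)
   = 2.6547 / 2.9307 = 0.906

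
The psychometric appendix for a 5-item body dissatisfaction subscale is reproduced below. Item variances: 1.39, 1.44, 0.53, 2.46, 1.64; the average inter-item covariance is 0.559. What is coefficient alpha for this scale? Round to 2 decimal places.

ΣVar(i) = 1.39 + 1.44 + 0.53 + 2.46 + 1.64 = 7.46
Sum of the 10 distinct covariances = 10 × 0.559 = 5.590
total variance = ΣVar(i) + 2·Σcov = 7.46 + 2 × 5.590 = 18.640
α = (5/4)·(1 − 7.46/18.640) = 0.75

α = 0.75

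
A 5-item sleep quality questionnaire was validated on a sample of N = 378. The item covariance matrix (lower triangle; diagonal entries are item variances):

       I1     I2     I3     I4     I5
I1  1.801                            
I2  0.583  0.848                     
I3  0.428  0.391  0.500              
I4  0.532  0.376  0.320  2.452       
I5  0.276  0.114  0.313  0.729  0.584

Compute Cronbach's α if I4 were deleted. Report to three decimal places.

Remaining items: I1, I2, I3, I5 (k = 4).
Σσ²ᵢ = 1.801 + 0.848 + 0.500 + 0.584 = 3.733
σ²_total = 3.733 + 2 × 2.105 = 7.943
α (item deleted) = (4/3)·(1 − 3.733/7.943) = 0.707

α = 0.707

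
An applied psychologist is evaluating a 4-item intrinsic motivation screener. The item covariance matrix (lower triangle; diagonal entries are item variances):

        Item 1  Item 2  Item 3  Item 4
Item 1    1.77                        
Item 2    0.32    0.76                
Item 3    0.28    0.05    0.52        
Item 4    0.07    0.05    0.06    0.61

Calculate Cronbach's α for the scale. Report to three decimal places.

α = 0.416

Σσᵢ² = 1.77 + 0.76 + 0.52 + 0.61 = 3.66
Sum of off-diagonal covariances = 0.83
total variance = 3.66 + 2 × 0.83 = 5.32
α = (k/(k−1))·(1 − Σσᵢ²/total variance) = (4/3)·(1 − 3.66/5.32) = 0.416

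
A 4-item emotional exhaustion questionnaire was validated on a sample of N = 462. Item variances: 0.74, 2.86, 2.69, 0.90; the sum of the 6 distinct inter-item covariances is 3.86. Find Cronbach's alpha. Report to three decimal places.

Cronbach's alpha = 0.690

ΣVar(i) = 0.74 + 2.86 + 2.69 + 0.90 = 7.19
Sum of distinct covariances = 3.86
total variance = ΣVar(i) + 2·Σcov = 7.19 + 2 × 3.86 = 14.91
α = (4/3)·(1 − 7.19/14.91) = 0.690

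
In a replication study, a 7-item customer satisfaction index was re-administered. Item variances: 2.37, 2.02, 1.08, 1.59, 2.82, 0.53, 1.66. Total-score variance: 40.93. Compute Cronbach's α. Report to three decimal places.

α = 0.823

Σσᵢ² = 2.37 + 2.02 + 1.08 + 1.59 + 2.82 + 0.53 + 1.66 = 12.07
α = (k/(k−1))·(1 − Σσᵢ²/σ²_T) = (7/6)·(1 − 12.07/40.93) = 0.823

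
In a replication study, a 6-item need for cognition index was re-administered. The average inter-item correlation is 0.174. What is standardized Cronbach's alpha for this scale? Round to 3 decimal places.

Standardized α = k·r̄ / (1 + (k−1)·r̄) = 6 × 0.174 / (1 + 5 × 0.174)
  = 1.0440 / 1.8700 = 0.558

standardized Cronbach's alpha = 0.558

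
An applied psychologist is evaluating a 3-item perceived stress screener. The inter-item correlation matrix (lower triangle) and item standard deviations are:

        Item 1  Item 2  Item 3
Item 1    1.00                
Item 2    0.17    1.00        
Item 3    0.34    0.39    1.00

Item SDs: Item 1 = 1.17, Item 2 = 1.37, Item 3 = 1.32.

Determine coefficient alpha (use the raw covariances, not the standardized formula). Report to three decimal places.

Σσ²ᵢ = 1.17² + 1.37² + 1.32² = 4.9882
Covariances σ_ij = r_ij · s_i · s_j:
  σ(Item 1,Item 2) = 0.17 × 1.17 × 1.37 = 0.2725
  σ(Item 1,Item 3) = 0.34 × 1.17 × 1.32 = 0.5251
  σ(Item 2,Item 3) = 0.39 × 1.37 × 1.32 = 0.7053
σ²_T = Σσ²ᵢ + 2·Σσ_ij = 4.9882 + 2 × 1.5029 = 7.9940
α = (3/2)·(1 − 4.9882/7.9940) = 0.564

α = 0.564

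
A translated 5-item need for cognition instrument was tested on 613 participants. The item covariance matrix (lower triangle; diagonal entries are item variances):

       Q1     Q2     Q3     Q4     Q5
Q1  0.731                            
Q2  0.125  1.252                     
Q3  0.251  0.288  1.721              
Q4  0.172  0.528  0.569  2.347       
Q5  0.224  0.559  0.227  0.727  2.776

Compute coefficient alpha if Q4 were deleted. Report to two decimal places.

coefficient alpha = 0.45

Remaining items: Q1, Q2, Q3, Q5 (k = 4).
ΣVar(i) = 0.731 + 1.252 + 1.721 + 2.776 = 6.480
σ²_T = 6.480 + 2 × 1.674 = 9.828
α (item deleted) = (4/3)·(1 − 6.480/9.828) = 0.45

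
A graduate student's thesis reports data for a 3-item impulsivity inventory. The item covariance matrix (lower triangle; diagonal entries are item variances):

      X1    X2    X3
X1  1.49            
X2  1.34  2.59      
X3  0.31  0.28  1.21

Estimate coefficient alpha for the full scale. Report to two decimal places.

sum of item variances = 1.49 + 2.59 + 1.21 = 5.29
Sum of off-diagonal covariances = 1.93
Var(T) = 5.29 + 2 × 1.93 = 9.15
α = (k/(k−1))·(1 − sum of item variances/Var(T)) = (3/2)·(1 − 5.29/9.15) = 0.63

α = 0.63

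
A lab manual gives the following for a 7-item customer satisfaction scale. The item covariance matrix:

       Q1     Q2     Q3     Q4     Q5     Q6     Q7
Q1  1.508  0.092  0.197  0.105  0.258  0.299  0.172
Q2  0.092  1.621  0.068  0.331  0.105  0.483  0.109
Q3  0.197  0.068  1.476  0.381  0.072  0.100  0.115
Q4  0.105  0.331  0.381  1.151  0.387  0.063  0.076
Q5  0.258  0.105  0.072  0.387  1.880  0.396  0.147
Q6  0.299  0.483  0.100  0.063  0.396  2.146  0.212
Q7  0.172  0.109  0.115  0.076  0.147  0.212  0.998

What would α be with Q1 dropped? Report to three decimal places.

Remaining items: Q2, Q3, Q4, Q5, Q6, Q7 (k = 6).
Σσᵢ² = 1.621 + 1.476 + 1.151 + 1.880 + 2.146 + 0.998 = 9.272
Var(T) = 9.272 + 2 × 3.045 = 15.362
α (item deleted) = (6/5)·(1 − 9.272/15.362) = 0.476

α = 0.476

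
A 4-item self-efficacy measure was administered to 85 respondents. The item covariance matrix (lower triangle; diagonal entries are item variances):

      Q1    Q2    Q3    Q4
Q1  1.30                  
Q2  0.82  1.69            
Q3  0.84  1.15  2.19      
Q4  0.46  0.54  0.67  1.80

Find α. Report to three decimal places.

Σσ²ᵢ = 1.30 + 1.69 + 2.19 + 1.80 = 6.98
Sum of the distinct covariances = 4.48
Var(T) = 6.98 + 2 × 4.48 = 15.94
α = (k/(k−1))·(1 − Σσ²ᵢ/Var(T)) = (4/3)·(1 − 6.98/15.94) = 0.749

α = 0.749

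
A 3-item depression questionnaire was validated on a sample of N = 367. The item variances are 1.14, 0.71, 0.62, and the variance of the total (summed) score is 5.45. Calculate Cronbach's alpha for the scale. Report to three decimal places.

Σσ²ᵢ = 1.14 + 0.71 + 0.62 = 2.47
α = (k/(k−1))·(1 − Σσ²ᵢ/σ²_total) = (3/2)·(1 − 2.47/5.45) = 0.820

α = 0.820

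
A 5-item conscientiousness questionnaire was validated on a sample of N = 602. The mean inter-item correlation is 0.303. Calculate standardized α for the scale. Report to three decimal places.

Standardized α = k·r̄ / (1 + (k−1)·r̄) = 5 × 0.303 / (1 + 4 × 0.303)
  = 1.5150 / 2.2120 = 0.685

α = 0.685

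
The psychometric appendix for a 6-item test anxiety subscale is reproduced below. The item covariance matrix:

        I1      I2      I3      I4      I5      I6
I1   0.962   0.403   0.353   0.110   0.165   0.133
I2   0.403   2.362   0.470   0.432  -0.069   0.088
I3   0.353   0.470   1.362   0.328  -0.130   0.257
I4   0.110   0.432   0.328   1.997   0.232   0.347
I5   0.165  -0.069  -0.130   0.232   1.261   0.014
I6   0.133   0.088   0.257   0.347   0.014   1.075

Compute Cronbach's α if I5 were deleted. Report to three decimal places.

Cronbach's α = 0.537

Remaining items: I1, I2, I3, I4, I6 (k = 5).
Σσ²ᵢ = 0.962 + 2.362 + 1.362 + 1.997 + 1.075 = 7.758
σ²_total = 7.758 + 2 × 2.921 = 13.600
α (item deleted) = (5/4)·(1 − 7.758/13.600) = 0.537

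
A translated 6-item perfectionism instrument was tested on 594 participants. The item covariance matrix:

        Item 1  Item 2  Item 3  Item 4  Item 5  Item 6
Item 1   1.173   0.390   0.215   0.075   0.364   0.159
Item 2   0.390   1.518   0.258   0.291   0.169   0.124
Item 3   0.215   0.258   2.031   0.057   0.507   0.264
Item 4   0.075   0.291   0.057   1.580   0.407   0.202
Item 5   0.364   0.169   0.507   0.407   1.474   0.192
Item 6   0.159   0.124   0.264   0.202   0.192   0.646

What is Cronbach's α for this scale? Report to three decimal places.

ΣVar(i) = 1.173 + 1.518 + 2.031 + 1.580 + 1.474 + 0.646 = 8.422
Sum of the distinct covariances = 3.674
σ²_T = 8.422 + 2 × 3.674 = 15.770
α = (k/(k−1))·(1 − ΣVar(i)/σ²_T) = (6/5)·(1 − 8.422/15.770) = 0.559

Cronbach's α = 0.559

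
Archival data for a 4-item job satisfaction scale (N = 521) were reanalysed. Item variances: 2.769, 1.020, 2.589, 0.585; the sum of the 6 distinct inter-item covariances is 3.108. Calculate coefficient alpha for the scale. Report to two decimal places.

α = 0.63

sum of item variances = 2.769 + 1.020 + 2.589 + 0.585 = 6.963
Sum of distinct covariances = 3.108
total variance = sum of item variances + 2·Σcov = 6.963 + 2 × 3.108 = 13.179
α = (4/3)·(1 − 6.963/13.179) = 0.63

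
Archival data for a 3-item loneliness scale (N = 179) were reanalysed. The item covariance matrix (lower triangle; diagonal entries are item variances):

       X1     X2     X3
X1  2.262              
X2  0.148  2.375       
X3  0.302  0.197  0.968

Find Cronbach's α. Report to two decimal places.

α = 0.28

Σσᵢ² = 2.262 + 2.375 + 0.968 = 5.605
Sum of off-diagonal covariances = 0.647
σ²_T = 5.605 + 2 × 0.647 = 6.899
α = (k/(k−1))·(1 − Σσᵢ²/σ²_T) = (3/2)·(1 − 5.605/6.899) = 0.28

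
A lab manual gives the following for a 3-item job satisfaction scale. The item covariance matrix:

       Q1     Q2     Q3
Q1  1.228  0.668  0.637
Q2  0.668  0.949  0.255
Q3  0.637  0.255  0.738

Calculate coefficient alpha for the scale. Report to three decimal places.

α = 0.775

ΣVar(i) = 1.228 + 0.949 + 0.738 = 2.915
Σ_{i<j} σ_ij = 1.560
σ²_total = 2.915 + 2 × 1.560 = 6.035
α = (k/(k−1))·(1 − ΣVar(i)/σ²_total) = (3/2)·(1 − 2.915/6.035) = 0.775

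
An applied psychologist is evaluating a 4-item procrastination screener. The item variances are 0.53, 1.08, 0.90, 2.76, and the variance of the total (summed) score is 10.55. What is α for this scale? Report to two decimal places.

Σσᵢ² = 0.53 + 1.08 + 0.90 + 2.76 = 5.27
α = (k/(k−1))·(1 − Σσᵢ²/Var(T)) = (4/3)·(1 − 5.27/10.55) = 0.67

α = 0.67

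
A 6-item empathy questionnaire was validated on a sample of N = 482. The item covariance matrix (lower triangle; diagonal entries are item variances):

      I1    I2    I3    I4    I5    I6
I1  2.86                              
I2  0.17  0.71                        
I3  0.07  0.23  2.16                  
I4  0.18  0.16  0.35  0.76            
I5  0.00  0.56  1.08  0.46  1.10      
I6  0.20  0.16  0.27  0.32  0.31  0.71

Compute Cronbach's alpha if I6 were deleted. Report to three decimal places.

α = 0.578

Remaining items: I1, I2, I3, I4, I5 (k = 5).
Σσᵢ² = 2.86 + 0.71 + 2.16 + 0.76 + 1.10 = 7.59
σ²_T = 7.59 + 2 × 3.26 = 14.11
α (item deleted) = (5/4)·(1 − 7.59/14.11) = 0.578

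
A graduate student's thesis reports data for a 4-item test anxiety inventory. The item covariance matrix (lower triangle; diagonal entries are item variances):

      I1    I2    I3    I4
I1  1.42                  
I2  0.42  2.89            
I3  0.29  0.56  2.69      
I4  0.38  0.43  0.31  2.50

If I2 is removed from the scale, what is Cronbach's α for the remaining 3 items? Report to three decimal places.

Remaining items: I1, I3, I4 (k = 3).
Σσᵢ² = 1.42 + 2.69 + 2.50 = 6.61
σ²_total = 6.61 + 2 × 0.98 = 8.57
α (item deleted) = (3/2)·(1 − 6.61/8.57) = 0.343

Cronbach's α = 0.343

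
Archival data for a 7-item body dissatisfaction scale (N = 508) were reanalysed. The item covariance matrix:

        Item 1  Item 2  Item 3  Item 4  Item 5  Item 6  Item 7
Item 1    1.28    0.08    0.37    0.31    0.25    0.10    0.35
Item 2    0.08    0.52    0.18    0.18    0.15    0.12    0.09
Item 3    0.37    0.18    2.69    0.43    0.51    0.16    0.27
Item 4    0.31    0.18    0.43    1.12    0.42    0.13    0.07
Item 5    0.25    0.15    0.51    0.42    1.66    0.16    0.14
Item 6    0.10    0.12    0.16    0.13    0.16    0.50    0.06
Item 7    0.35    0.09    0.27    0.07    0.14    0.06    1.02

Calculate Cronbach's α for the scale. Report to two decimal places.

α = 0.59

ΣVar(i) = 1.28 + 0.52 + 2.69 + 1.12 + 1.66 + 0.50 + 1.02 = 8.79
Sum of off-diagonal covariances = 4.53
σ²_T = 8.79 + 2 × 4.53 = 17.85
α = (k/(k−1))·(1 − ΣVar(i)/σ²_T) = (7/6)·(1 − 8.79/17.85) = 0.59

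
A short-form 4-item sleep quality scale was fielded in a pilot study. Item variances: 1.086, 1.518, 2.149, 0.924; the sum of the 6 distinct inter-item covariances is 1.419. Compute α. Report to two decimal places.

Σσᵢ² = 1.086 + 1.518 + 2.149 + 0.924 = 5.677
Sum of distinct covariances = 1.419
σ²_total = Σσᵢ² + 2·Σcov = 5.677 + 2 × 1.419 = 8.515
α = (4/3)·(1 − 5.677/8.515) = 0.44

α = 0.44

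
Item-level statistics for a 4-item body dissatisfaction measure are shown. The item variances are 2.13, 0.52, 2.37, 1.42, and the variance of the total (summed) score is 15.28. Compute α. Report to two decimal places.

sum of item variances = 2.13 + 0.52 + 2.37 + 1.42 = 6.44
α = (k/(k−1))·(1 − sum of item variances/σ²_T) = (4/3)·(1 − 6.44/15.28) = 0.77

α = 0.77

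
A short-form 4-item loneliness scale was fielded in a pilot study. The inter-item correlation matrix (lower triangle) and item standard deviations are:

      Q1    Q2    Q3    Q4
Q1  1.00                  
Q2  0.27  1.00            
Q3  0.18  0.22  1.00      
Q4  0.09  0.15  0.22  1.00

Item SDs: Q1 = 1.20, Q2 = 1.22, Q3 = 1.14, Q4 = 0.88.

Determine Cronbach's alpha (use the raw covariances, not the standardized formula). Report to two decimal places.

Cronbach's alpha = 0.48

Σσ²ᵢ = 1.20² + 1.22² + 1.14² + 0.88² = 5.0024
Covariances σ_ij = r_ij · s_i · s_j:
  σ(Q1,Q2) = 0.27 × 1.20 × 1.22 = 0.3953
  σ(Q1,Q3) = 0.18 × 1.20 × 1.14 = 0.2462
  σ(Q1,Q4) = 0.09 × 1.20 × 0.88 = 0.0950
  σ(Q2,Q3) = 0.22 × 1.22 × 1.14 = 0.3060
  σ(Q2,Q4) = 0.15 × 1.22 × 0.88 = 0.1610
  σ(Q3,Q4) = 0.22 × 1.14 × 0.88 = 0.2207
σ²_T = Σσ²ᵢ + 2·Σσ_ij = 5.0024 + 2 × 1.4242 = 7.8508
α = (4/3)·(1 − 5.0024/7.8508) = 0.48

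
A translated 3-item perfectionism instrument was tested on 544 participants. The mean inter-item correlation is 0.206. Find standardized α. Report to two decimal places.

α = 0.44

Standardized α = k·r̄ / (1 + (k−1)·r̄) = 3 × 0.206 / (1 + 2 × 0.206)
  = 0.6180 / 1.4120 = 0.44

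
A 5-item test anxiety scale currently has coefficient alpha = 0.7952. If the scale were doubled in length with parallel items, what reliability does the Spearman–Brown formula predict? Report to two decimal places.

predicted reliability = 0.89

Length factor m = 2
α' = m·α / (1 + (m−1)·α)
   = 2 × 0.7952 / (1 + (2 − 1) × 0.7952)
   = 1.5904 / 1.7952 = 0.89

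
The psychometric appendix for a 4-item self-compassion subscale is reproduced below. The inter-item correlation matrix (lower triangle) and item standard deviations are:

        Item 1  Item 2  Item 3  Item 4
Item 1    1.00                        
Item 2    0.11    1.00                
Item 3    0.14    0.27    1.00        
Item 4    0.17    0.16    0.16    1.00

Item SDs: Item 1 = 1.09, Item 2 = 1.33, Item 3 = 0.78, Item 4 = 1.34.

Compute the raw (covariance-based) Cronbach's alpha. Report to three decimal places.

Σσ²ᵢ = 1.09² + 1.33² + 0.78² + 1.34² = 5.3610
Covariances σ_ij = r_ij · s_i · s_j:
  σ(Item 1,Item 2) = 0.11 × 1.09 × 1.33 = 0.1595
  σ(Item 1,Item 3) = 0.14 × 1.09 × 0.78 = 0.1190
  σ(Item 1,Item 4) = 0.17 × 1.09 × 1.34 = 0.2483
  σ(Item 2,Item 3) = 0.27 × 1.33 × 0.78 = 0.2801
  σ(Item 2,Item 4) = 0.16 × 1.33 × 1.34 = 0.2852
  σ(Item 3,Item 4) = 0.16 × 0.78 × 1.34 = 0.1672
σ²_T = Σσ²ᵢ + 2·Σσ_ij = 5.3610 + 2 × 1.2593 = 7.8796
α = (4/3)·(1 − 5.3610/7.8796) = 0.426

α = 0.426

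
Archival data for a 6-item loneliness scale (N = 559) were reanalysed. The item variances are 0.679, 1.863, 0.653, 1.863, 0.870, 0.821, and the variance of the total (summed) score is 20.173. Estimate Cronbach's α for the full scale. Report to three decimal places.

Σσ²ᵢ = 0.679 + 1.863 + 0.653 + 1.863 + 0.870 + 0.821 = 6.749
α = (k/(k−1))·(1 − Σσ²ᵢ/σ²_T) = (6/5)·(1 − 6.749/20.173) = 0.799

α = 0.799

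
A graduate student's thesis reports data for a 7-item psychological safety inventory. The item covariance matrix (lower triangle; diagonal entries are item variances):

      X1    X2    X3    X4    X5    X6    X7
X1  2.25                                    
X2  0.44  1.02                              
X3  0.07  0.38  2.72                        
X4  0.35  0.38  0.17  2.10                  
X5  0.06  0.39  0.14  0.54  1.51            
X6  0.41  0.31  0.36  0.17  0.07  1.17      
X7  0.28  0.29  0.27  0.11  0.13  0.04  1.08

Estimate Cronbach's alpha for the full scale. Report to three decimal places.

Σσ²ᵢ = 2.25 + 1.02 + 2.72 + 2.10 + 1.51 + 1.17 + 1.08 = 11.85
Σ_{i<j} σ_ij = 5.36
σ²_total = 11.85 + 2 × 5.36 = 22.57
α = (k/(k−1))·(1 − Σσ²ᵢ/σ²_total) = (7/6)·(1 − 11.85/22.57) = 0.554

Cronbach's alpha = 0.554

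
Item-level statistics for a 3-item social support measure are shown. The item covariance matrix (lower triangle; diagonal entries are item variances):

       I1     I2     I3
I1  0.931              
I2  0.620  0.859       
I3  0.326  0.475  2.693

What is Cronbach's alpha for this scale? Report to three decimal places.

Σσᵢ² = 0.931 + 0.859 + 2.693 = 4.483
Sum of the distinct covariances = 1.421
Var(T) = 4.483 + 2 × 1.421 = 7.325
α = (k/(k−1))·(1 − Σσᵢ²/Var(T)) = (3/2)·(1 − 4.483/7.325) = 0.582

α = 0.582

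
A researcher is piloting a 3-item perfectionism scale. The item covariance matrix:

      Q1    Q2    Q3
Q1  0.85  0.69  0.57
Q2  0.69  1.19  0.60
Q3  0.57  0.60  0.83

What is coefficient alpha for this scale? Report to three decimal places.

Σσᵢ² = 0.85 + 1.19 + 0.83 = 2.87
Sum of the distinct covariances = 1.86
Var(T) = 2.87 + 2 × 1.86 = 6.59
α = (k/(k−1))·(1 − Σσᵢ²/Var(T)) = (3/2)·(1 − 2.87/6.59) = 0.847

α = 0.847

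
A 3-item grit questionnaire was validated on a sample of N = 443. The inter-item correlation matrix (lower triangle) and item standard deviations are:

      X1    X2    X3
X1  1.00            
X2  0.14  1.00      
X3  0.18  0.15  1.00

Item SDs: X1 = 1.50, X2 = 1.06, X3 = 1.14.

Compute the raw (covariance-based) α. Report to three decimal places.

α = 0.350

Σσ²ᵢ = 1.50² + 1.06² + 1.14² = 4.6732
Covariances σ_ij = r_ij · s_i · s_j:
  σ(X1,X2) = 0.14 × 1.50 × 1.06 = 0.2226
  σ(X1,X3) = 0.18 × 1.50 × 1.14 = 0.3078
  σ(X2,X3) = 0.15 × 1.06 × 1.14 = 0.1813
σ²_T = Σσ²ᵢ + 2·Σσ_ij = 4.6732 + 2 × 0.7117 = 6.0966
α = (3/2)·(1 − 4.6732/6.0966) = 0.350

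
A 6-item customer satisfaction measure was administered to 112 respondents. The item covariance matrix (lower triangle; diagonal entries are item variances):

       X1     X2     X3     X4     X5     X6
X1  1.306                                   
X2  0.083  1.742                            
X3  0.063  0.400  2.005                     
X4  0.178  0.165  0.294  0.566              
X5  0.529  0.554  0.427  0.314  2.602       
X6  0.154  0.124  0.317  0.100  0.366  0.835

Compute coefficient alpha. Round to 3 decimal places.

ΣVar(i) = 1.306 + 1.742 + 2.005 + 0.566 + 2.602 + 0.835 = 9.056
Sum of off-diagonal covariances = 4.068
Var(T) = 9.056 + 2 × 4.068 = 17.192
α = (k/(k−1))·(1 − ΣVar(i)/Var(T)) = (6/5)·(1 − 9.056/17.192) = 0.568

α = 0.568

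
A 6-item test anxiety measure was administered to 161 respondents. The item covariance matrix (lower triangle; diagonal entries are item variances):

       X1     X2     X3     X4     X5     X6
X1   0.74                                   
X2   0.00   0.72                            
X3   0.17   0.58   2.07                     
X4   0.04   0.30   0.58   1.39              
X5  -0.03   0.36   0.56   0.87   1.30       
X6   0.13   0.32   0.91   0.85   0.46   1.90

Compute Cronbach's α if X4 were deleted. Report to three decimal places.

Remaining items: X1, X2, X3, X5, X6 (k = 5).
Σσᵢ² = 0.74 + 0.72 + 2.07 + 1.30 + 1.90 = 6.73
σ²_T = 6.73 + 2 × 3.46 = 13.65
α (item deleted) = (5/4)·(1 − 6.73/13.65) = 0.634

α = 0.634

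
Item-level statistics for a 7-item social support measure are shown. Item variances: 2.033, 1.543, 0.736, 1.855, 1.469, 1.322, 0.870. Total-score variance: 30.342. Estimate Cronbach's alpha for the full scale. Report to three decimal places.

Σσ²ᵢ = 2.033 + 1.543 + 0.736 + 1.855 + 1.469 + 1.322 + 0.870 = 9.828
α = (k/(k−1))·(1 − Σσ²ᵢ/Var(T)) = (7/6)·(1 − 9.828/30.342) = 0.789

α = 0.789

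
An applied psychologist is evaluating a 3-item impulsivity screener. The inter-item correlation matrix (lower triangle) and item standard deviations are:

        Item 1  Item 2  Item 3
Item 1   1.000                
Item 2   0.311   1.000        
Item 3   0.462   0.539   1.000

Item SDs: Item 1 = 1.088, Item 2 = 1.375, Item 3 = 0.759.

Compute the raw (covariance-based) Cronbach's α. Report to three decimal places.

Σσ²ᵢ = 1.088² + 1.375² + 0.759² = 3.6505
Covariances σ_ij = r_ij · s_i · s_j:
  σ(Item 1,Item 2) = 0.311 × 1.088 × 1.375 = 0.4653
  σ(Item 1,Item 3) = 0.462 × 1.088 × 0.759 = 0.3815
  σ(Item 2,Item 3) = 0.539 × 1.375 × 0.759 = 0.5625
σ²_T = Σσ²ᵢ + 2·Σσ_ij = 3.6505 + 2 × 1.4093 = 6.4691
α = (3/2)·(1 − 3.6505/6.4691) = 0.654

Cronbach's α = 0.654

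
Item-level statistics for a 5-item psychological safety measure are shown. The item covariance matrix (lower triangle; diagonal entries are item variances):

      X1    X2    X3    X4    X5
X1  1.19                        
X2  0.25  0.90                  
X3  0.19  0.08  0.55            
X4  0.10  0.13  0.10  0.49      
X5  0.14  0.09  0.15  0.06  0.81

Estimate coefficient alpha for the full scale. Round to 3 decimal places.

Σσ²ᵢ = 1.19 + 0.90 + 0.55 + 0.49 + 0.81 = 3.94
Sum of the distinct covariances = 1.29
σ²_T = 3.94 + 2 × 1.29 = 6.52
α = (k/(k−1))·(1 − Σσ²ᵢ/σ²_T) = (5/4)·(1 − 3.94/6.52) = 0.495

coefficient alpha = 0.495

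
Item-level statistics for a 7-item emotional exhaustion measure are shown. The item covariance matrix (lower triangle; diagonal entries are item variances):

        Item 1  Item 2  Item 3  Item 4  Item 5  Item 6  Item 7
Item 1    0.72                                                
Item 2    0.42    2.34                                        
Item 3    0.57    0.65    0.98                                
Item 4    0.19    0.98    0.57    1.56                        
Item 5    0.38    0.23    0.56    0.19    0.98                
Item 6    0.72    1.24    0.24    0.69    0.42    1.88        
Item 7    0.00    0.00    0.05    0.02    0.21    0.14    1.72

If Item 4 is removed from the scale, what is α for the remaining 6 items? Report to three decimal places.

Remaining items: Item 1, Item 2, Item 3, Item 5, Item 6, Item 7 (k = 6).
ΣVar(i) = 0.72 + 2.34 + 0.98 + 0.98 + 1.88 + 1.72 = 8.62
Var(T) = 8.62 + 2 × 5.83 = 20.28
α (item deleted) = (6/5)·(1 − 8.62/20.28) = 0.690

α = 0.690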